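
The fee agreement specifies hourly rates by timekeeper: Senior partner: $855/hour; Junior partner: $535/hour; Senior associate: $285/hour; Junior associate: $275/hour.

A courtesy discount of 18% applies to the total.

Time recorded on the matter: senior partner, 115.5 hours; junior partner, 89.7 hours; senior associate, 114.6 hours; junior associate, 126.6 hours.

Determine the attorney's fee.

$175,658.76

Senior partner: 115.5 × $855 = $98,752.50
Junior partner: 89.7 × $535 = $47,989.50
Senior associate: 114.6 × $285 = $32,661.00
Junior associate: 126.6 × $275 = $34,815.00
Subtotal: $214,218.00
Less 18% discount: −$38,559.24
Total: $214,218.00 − $38,559.24 = $175,658.76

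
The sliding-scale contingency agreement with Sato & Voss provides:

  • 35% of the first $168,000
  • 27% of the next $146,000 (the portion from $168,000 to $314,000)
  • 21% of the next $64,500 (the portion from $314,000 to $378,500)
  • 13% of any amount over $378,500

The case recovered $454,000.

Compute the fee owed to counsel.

First $168,000 at 35% = $58,800.00
Next $146,000 at 27% = $39,420.00
Next $64,500 at 21% = $13,545.00
Remaining $75,500 at 13% = $9,815.00
Fee: $58,800.00 + $39,420.00 + $13,545.00 + $9,815.00 = $121,580.00

$121,580.00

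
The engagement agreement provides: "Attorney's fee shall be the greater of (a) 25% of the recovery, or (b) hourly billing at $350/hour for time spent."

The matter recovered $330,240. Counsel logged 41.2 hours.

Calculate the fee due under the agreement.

$82,560.00

(a) 25% of $330,240 = $82,560.00
(b) 41.2 × $350 = $14,420.00
The greater is (a): $82,560.00.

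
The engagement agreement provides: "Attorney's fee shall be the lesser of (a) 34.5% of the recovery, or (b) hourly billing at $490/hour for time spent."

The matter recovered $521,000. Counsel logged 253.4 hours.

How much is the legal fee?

$124,166.00

(a) 34.5% of $521,000 = $179,745.00
(b) 253.4 × $490 = $124,166.00
The lesser is (b): $124,166.00.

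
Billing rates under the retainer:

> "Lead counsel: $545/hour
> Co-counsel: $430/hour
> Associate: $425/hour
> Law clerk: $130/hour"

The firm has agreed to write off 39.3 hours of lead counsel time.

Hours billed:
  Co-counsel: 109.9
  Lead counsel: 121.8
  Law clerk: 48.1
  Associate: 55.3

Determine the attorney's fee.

$121,975.00

Lead counsel: 121.8 × $545 = $66,381.00
Co-counsel: 109.9 × $430 = $47,257.00
Associate: 55.3 × $425 = $23,502.50
Law clerk: 48.1 × $130 = $6,253.00
Subtotal: $143,393.50
Write-off: 39.3 × $545 = $21,418.50
Total: $143,393.50 − $21,418.50 = $121,975.00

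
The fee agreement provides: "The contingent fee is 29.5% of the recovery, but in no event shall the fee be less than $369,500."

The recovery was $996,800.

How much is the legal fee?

$369,500.00

29.5% of $996,800 = $294,056.00
That is below the $369,500 minimum, so the minimum applies.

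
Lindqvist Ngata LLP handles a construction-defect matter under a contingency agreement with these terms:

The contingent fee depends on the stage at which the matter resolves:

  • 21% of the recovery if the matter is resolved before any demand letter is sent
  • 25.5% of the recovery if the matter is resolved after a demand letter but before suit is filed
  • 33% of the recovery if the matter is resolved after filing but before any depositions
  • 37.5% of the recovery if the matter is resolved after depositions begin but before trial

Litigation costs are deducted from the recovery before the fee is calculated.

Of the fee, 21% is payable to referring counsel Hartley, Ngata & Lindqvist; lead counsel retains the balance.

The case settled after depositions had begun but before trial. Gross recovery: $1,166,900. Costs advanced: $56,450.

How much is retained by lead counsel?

Fee base (net of costs): $1,166,900 − $56,450 = $1,110,450
The matter settled after depositions had begun but before trial, so the 37.5% rate applies.
$1,110,450 × 37.5% = $416,418.75
Referral share: 21% of $416,418.75 = $87,447.94; lead counsel retains $416,418.75 − $87,447.94 = $328,970.81.

$328,970.81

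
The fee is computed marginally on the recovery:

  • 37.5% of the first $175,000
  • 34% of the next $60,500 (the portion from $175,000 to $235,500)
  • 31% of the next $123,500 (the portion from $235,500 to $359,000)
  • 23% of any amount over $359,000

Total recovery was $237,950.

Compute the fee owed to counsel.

First $175,000 at 37.5% = $65,625.00
Next $60,500 at 34% = $20,570.00
Remaining $2,450 at 31% = $759.50
Fee: $65,625.00 + $20,570.00 + $759.50 = $86,954.50

$86,954.50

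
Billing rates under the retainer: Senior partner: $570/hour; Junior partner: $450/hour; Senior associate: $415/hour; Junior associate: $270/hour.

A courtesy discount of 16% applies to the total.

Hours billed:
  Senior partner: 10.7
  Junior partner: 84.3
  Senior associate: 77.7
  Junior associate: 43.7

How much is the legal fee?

Senior partner: 10.7 × $570 = $6,099.00
Junior partner: 84.3 × $450 = $37,935.00
Senior associate: 77.7 × $415 = $32,245.50
Junior associate: 43.7 × $270 = $11,799.00
Subtotal: $88,078.50
Less 16% discount: −$14,092.56
Total: $88,078.50 − $14,092.56 = $73,985.94

$73,985.94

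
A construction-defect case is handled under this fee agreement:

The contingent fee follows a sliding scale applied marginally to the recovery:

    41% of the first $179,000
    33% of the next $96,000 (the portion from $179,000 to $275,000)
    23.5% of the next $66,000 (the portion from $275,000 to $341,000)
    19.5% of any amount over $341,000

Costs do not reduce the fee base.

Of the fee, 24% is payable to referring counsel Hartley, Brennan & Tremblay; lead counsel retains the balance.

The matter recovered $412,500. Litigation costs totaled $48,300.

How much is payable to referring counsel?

$32,285.40

Fee base is the gross recovery, $412,500; costs are reimbursed separately.
First $179,000 at 41% = $73,390.00
Next $96,000 at 33% = $31,680.00
Next $66,000 at 23.5% = $15,510.00
Remaining $71,500 at 19.5% = $13,942.50
Fee: $73,390.00 + $31,680.00 + $15,510.00 + $13,942.50 = $134,522.50
Referral share: 24% of $134,522.50 = $32,285.40; lead counsel retains $134,522.50 − $32,285.40 = $102,237.10.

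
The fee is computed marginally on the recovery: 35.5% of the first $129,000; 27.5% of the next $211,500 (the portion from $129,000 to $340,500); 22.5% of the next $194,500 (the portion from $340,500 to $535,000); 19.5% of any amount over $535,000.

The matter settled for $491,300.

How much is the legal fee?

$137,887.50

First $129,000 at 35.5% = $45,795.00
Next $211,500 at 27.5% = $58,162.50
Remaining $150,800 at 22.5% = $33,930.00
Fee: $45,795.00 + $58,162.50 + $33,930.00 = $137,887.50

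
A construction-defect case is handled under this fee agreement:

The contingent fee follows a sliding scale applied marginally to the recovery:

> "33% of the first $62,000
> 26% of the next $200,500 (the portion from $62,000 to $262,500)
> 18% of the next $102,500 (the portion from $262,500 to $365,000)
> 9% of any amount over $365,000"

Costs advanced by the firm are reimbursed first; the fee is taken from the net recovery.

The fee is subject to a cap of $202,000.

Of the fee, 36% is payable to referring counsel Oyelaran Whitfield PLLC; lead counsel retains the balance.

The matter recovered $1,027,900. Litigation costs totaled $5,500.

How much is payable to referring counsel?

$54,074.16

Fee base (net of costs): $1,027,900 − $5,500 = $1,022,400
First $62,000 at 33% = $20,460.00
Next $200,500 at 26% = $52,130.00
Next $102,500 at 18% = $18,450.00
Remaining $657,400 at 9% = $59,166.00
Fee: $20,460.00 + $52,130.00 + $18,450.00 + $59,166.00 = $150,206.00
$150,206.00 is under the $202,000 cap.
Referral share: 36% of $150,206.00 = $54,074.16; lead counsel retains $150,206.00 − $54,074.16 = $96,131.84.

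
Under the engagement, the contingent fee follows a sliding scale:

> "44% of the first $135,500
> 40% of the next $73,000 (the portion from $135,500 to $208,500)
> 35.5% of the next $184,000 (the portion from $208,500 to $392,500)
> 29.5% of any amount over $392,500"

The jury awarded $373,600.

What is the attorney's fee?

$147,430.50

First $135,500 at 44% = $59,620.00
Next $73,000 at 40% = $29,200.00
Remaining $165,100 at 35.5% = $58,610.50
Fee: $59,620.00 + $29,200.00 + $58,610.50 = $147,430.50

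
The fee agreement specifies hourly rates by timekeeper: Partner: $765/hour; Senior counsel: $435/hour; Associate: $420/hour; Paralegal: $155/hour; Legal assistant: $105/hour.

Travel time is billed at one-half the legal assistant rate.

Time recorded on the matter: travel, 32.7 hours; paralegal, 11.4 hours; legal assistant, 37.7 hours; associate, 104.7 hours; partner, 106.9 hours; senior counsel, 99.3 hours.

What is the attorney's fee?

$176,390.25

Partner: 106.9 × $765 = $81,778.50
Senior counsel: 99.3 × $435 = $43,195.50
Associate: 104.7 × $420 = $43,974.00
Paralegal: 11.4 × $155 = $1,767.00
Legal assistant: 37.7 × $105 = $3,958.50
Subtotal: $81,778.50 + $43,195.50 + $43,974.00 + $1,767.00 + $3,958.50 = $174,673.50
Travel: 32.7 × ($105 ÷ 2) = 32.7 × $52.50 = $1,716.75
Total: $174,673.50 + $1,716.75 = $176,390.25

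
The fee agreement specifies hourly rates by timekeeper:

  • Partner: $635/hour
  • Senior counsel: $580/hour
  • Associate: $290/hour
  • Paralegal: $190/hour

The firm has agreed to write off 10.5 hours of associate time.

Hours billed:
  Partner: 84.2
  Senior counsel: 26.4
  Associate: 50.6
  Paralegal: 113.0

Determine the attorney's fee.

$101,878.00

Partner: 84.2 × $635 = $53,467.00
Senior counsel: 26.4 × $580 = $15,312.00
Associate: 50.6 × $290 = $14,674.00
Paralegal: 113.0 × $190 = $21,470.00
Subtotal: $104,923.00
Write-off: 10.5 × $290 = $3,045.00
Total: $104,923.00 − $3,045.00 = $101,878.00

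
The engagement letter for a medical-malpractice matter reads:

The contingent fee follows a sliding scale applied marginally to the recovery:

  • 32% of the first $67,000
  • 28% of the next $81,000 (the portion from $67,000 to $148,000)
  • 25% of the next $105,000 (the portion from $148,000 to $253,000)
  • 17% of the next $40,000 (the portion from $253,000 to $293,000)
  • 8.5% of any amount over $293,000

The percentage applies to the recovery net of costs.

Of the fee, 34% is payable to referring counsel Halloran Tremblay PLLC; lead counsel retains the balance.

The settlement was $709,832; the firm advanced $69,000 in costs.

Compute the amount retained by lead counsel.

Fee base (net of costs): $709,832 − $69,000 = $640,832
First $67,000 at 32% = $21,440.00
Next $81,000 at 28% = $22,680.00
Next $105,000 at 25% = $26,250.00
Next $40,000 at 17% = $6,800.00
Remaining $347,832 at 8.5% = $29,565.72
Fee: $21,440.00 + $22,680.00 + $26,250.00 + $6,800.00 + $29,565.72 = $106,735.72
Referral share: 34% of $106,735.72 = $36,290.14; lead counsel retains $106,735.72 − $36,290.14 = $70,445.58.

$70,445.58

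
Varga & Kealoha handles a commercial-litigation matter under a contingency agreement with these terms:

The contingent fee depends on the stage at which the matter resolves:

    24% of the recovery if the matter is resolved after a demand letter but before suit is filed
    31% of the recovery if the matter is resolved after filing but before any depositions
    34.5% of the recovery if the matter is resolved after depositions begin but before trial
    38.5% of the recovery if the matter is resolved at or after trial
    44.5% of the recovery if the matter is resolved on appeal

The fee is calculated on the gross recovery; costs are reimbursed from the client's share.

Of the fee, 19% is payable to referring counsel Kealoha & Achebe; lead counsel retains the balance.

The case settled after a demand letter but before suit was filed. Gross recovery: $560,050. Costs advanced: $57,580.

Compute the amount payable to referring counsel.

Fee base is the gross recovery, $560,050; costs are reimbursed separately.
The matter settled after a demand letter but before suit was filed, so the 24% rate applies.
$560,050 × 24% = $134,412.00
Referral share: 19% of $134,412.00 = $25,538.28; lead counsel retains $134,412.00 − $25,538.28 = $108,873.72.

$25,538.28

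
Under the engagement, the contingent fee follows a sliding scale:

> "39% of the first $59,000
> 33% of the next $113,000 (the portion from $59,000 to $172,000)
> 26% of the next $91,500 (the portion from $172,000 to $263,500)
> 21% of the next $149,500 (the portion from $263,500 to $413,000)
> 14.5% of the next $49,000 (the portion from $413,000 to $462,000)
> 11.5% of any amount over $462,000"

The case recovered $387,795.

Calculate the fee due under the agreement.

First $59,000 at 39% = $23,010.00
Next $113,000 at 33% = $37,290.00
Next $91,500 at 26% = $23,790.00
Remaining $124,295 at 21% = $26,101.95
Fee: $23,010.00 + $37,290.00 + $23,790.00 + $26,101.95 = $110,191.95

$110,191.95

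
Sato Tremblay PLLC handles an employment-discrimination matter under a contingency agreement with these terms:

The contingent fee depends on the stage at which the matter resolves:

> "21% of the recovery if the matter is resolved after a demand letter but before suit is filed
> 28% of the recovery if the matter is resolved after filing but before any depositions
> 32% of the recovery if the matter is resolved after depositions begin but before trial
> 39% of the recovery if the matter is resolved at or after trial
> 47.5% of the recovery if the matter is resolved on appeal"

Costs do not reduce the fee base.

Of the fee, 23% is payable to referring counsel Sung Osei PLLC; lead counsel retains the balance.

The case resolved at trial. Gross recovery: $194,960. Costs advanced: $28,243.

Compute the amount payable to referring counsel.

$17,487.91

Fee base is the gross recovery, $194,960; costs are reimbursed separately.
The matter resolved at trial, so the 39% rate applies.
$194,960 × 39% = $76,034.40
Referral share: 23% of $76,034.40 = $17,487.91; lead counsel retains $76,034.40 − $17,487.91 = $58,546.49.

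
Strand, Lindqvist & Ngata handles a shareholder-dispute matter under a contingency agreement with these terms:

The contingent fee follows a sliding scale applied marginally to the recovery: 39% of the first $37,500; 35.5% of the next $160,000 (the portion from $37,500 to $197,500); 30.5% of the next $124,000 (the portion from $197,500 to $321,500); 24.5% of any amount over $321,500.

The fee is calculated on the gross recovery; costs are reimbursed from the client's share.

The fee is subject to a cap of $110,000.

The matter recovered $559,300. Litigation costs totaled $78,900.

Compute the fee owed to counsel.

Fee base is the gross recovery, $559,300; costs are reimbursed separately.
First $37,500 at 39% = $14,625.00
Next $160,000 at 35.5% = $56,800.00
Next $124,000 at 30.5% = $37,820.00
Remaining $237,800 at 24.5% = $58,261.00
Fee: $14,625.00 + $56,800.00 + $37,820.00 + $58,261.00 = $167,506.00
$167,506.00 exceeds the $110,000 cap, so the fee is capped at $110,000.00.

$110,000.00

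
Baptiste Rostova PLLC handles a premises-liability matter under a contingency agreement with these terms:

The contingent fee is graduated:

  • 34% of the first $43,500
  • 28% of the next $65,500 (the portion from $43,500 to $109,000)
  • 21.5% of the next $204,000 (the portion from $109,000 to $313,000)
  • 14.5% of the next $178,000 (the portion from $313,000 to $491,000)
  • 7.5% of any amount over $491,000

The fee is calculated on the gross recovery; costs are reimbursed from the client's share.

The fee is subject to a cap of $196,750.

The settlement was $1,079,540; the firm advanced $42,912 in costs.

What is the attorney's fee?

Fee base is the gross recovery, $1,079,540; costs are reimbursed separately.
First $43,500 at 34% = $14,790.00
Next $65,500 at 28% = $18,340.00
Next $204,000 at 21.5% = $43,860.00
Next $178,000 at 14.5% = $25,810.00
Remaining $588,540 at 7.5% = $44,140.50
Fee: $14,790.00 + $18,340.00 + $43,860.00 + $25,810.00 + $44,140.50 = $146,940.50
$146,940.50 is under the $196,750 cap.

$146,940.50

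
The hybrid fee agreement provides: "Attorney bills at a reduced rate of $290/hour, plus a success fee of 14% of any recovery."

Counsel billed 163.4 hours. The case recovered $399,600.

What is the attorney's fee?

$103,330.00

Hourly: 163.4 × $290 = $47,386.00
Success fee: 14% of $399,600 = $55,944.00
Total: $47,386.00 + $55,944.00 = $103,330.00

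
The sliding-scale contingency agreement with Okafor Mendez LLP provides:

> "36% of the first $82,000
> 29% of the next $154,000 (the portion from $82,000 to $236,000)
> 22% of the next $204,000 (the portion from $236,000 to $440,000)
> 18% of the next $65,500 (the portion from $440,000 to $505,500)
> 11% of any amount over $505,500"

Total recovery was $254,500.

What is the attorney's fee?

First $82,000 at 36% = $29,520.00
Next $154,000 at 29% = $44,660.00
Remaining $18,500 at 22% = $4,070.00
Fee: $29,520.00 + $44,660.00 + $4,070.00 = $78,250.00

$78,250.00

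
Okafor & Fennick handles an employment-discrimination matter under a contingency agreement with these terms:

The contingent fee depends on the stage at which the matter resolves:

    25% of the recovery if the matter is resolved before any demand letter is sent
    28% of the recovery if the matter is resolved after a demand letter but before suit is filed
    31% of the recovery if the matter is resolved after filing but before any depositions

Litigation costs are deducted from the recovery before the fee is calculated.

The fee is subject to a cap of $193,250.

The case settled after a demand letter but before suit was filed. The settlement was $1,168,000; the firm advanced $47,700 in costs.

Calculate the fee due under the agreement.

Fee base (net of costs): $1,168,000 − $47,700 = $1,120,300
The matter settled after a demand letter but before suit was filed, so the 28% rate applies.
$1,120,300 × 28% = $313,684.00
$313,684.00 exceeds the $193,250 cap, so the fee is capped at $193,250.00.

$193,250.00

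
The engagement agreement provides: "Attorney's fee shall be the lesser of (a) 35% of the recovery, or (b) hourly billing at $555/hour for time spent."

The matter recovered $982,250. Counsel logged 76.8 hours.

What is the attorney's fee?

(a) 35% of $982,250 = $343,787.50
(b) 76.8 × $555 = $42,624.00
The lesser is (b): $42,624.00.

$42,624.00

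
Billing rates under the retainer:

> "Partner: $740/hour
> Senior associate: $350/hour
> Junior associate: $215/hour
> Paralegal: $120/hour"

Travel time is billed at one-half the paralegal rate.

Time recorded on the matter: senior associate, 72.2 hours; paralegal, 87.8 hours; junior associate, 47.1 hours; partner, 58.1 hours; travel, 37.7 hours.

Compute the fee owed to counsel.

$91,188.50

Partner: 58.1 × $740 = $42,994.00
Senior associate: 72.2 × $350 = $25,270.00
Junior associate: 47.1 × $215 = $10,126.50
Paralegal: 87.8 × $120 = $10,536.00
Subtotal: $42,994.00 + $25,270.00 + $10,126.50 + $10,536.00 = $88,926.50
Travel: 37.7 × ($120 ÷ 2) = 37.7 × $60.00 = $2,262.00
Total: $88,926.50 + $2,262.00 = $91,188.50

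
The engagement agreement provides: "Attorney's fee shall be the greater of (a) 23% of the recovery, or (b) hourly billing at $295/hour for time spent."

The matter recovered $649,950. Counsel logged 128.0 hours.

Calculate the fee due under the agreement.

$149,488.50

(a) 23% of $649,950 = $149,488.50
(b) 128.0 × $295 = $37,760.00
The greater is (a): $149,488.50.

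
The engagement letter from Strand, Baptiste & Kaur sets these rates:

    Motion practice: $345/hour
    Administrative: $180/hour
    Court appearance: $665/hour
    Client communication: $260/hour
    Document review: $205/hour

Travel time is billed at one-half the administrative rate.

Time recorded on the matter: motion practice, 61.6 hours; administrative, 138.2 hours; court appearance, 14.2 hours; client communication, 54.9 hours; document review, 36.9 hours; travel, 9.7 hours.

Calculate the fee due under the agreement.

Motion practice: 61.6 × $345 = $21,252.00
Administrative: 138.2 × $180 = $24,876.00
Court appearance: 14.2 × $665 = $9,443.00
Client communication: 54.9 × $260 = $14,274.00
Document review: 36.9 × $205 = $7,564.50
Subtotal: $21,252.00 + $24,876.00 + $9,443.00 + $14,274.00 + $7,564.50 = $77,409.50
Travel: 9.7 × ($180 ÷ 2) = 9.7 × $90.00 = $873.00
Total: $77,409.50 + $873.00 = $78,282.50

$78,282.50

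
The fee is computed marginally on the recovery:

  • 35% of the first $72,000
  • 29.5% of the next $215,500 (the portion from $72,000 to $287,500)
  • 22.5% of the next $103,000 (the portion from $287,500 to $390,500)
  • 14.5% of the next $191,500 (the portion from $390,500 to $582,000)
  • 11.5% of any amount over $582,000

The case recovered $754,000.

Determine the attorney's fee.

$159,495.00

First $72,000 at 35% = $25,200.00
Next $215,500 at 29.5% = $63,572.50
Next $103,000 at 22.5% = $23,175.00
Next $191,500 at 14.5% = $27,767.50
Remaining $172,000 at 11.5% = $19,780.00
Fee: $25,200.00 + $63,572.50 + $23,175.00 + $27,767.50 + $19,780.00 = $159,495.00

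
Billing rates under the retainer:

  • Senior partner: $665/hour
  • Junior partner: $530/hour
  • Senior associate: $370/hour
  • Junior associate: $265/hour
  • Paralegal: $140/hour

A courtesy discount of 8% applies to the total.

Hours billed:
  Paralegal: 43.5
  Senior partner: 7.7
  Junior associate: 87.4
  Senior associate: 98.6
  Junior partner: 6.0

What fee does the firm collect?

Senior partner: 7.7 × $665 = $5,120.50
Junior partner: 6.0 × $530 = $3,180.00
Senior associate: 98.6 × $370 = $36,482.00
Junior associate: 87.4 × $265 = $23,161.00
Paralegal: 43.5 × $140 = $6,090.00
Subtotal: $74,033.50
Less 8% discount: −$5,922.68
Total: $74,033.50 − $5,922.68 = $68,110.82

$68,110.82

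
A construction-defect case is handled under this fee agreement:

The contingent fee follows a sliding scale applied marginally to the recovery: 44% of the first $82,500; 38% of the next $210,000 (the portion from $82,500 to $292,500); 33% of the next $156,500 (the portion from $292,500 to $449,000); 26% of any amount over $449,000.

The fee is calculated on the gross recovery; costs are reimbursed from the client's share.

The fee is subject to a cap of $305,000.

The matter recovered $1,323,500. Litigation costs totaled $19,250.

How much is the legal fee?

$305,000.00

Fee base is the gross recovery, $1,323,500; costs are reimbursed separately.
First $82,500 at 44% = $36,300.00
Next $210,000 at 38% = $79,800.00
Next $156,500 at 33% = $51,645.00
Remaining $874,500 at 26% = $227,370.00
Fee: $36,300.00 + $79,800.00 + $51,645.00 + $227,370.00 = $395,115.00
$395,115.00 exceeds the $305,000 cap, so the fee is capped at $305,000.00.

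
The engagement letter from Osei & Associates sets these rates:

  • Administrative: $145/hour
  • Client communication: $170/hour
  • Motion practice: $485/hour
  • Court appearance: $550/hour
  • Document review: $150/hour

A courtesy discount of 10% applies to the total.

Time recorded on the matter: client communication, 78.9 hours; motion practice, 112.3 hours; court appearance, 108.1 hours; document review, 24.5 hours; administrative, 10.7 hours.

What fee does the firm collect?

$119,304.00

Administrative: 10.7 × $145 = $1,551.50
Client communication: 78.9 × $170 = $13,413.00
Motion practice: 112.3 × $485 = $54,465.50
Court appearance: 108.1 × $550 = $59,455.00
Document review: 24.5 × $150 = $3,675.00
Subtotal: $132,560.00
Less 10% discount: −$13,256.00
Total: $132,560.00 − $13,256.00 = $119,304.00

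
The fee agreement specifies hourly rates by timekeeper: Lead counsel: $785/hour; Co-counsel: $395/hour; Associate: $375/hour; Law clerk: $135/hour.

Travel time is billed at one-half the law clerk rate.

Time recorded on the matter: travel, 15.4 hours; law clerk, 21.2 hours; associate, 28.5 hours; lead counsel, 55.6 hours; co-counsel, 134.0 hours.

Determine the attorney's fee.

$111,165.00

Lead counsel: 55.6 × $785 = $43,646.00
Co-counsel: 134.0 × $395 = $52,930.00
Associate: 28.5 × $375 = $10,687.50
Law clerk: 21.2 × $135 = $2,862.00
Subtotal: $43,646.00 + $52,930.00 + $10,687.50 + $2,862.00 = $110,125.50
Travel: 15.4 × ($135 ÷ 2) = 15.4 × $67.50 = $1,039.50
Total: $110,125.50 + $1,039.50 = $111,165.00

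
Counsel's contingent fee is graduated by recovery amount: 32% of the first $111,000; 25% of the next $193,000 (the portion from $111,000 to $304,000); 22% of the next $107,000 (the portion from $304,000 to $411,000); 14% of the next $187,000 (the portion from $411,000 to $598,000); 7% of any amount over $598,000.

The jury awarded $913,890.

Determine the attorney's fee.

First $111,000 at 32% = $35,520.00
Next $193,000 at 25% = $48,250.00
Next $107,000 at 22% = $23,540.00
Next $187,000 at 14% = $26,180.00
Remaining $315,890 at 7% = $22,112.30
Fee: $35,520.00 + $48,250.00 + $23,540.00 + $26,180.00 + $22,112.30 = $155,602.30

$155,602.30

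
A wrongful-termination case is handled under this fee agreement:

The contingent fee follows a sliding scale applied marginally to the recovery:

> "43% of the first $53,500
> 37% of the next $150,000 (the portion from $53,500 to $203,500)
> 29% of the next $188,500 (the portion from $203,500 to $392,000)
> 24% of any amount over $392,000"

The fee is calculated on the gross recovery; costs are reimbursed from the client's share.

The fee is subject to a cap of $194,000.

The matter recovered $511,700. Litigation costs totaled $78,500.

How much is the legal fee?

Fee base is the gross recovery, $511,700; costs are reimbursed separately.
First $53,500 at 43% = $23,005.00
Next $150,000 at 37% = $55,500.00
Next $188,500 at 29% = $54,665.00
Remaining $119,700 at 24% = $28,728.00
Fee: $23,005.00 + $55,500.00 + $54,665.00 + $28,728.00 = $161,898.00
$161,898.00 is under the $194,000 cap.

$161,898.00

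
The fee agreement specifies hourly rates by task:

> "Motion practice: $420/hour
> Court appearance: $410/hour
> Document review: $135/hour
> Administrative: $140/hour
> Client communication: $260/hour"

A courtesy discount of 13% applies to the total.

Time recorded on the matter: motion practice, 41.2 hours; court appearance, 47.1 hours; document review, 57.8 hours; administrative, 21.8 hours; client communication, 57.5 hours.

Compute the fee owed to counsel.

Motion practice: 41.2 × $420 = $17,304.00
Court appearance: 47.1 × $410 = $19,311.00
Document review: 57.8 × $135 = $7,803.00
Administrative: 21.8 × $140 = $3,052.00
Client communication: 57.5 × $260 = $14,950.00
Subtotal: $62,420.00
Less 13% discount: −$8,114.60
Total: $62,420.00 − $8,114.60 = $54,305.40

$54,305.40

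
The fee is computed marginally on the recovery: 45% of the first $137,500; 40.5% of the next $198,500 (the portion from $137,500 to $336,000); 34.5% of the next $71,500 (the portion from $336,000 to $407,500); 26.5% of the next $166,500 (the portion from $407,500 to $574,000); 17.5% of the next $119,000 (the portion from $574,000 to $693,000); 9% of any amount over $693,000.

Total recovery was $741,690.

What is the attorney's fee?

$236,264.60

First $137,500 at 45% = $61,875.00
Next $198,500 at 40.5% = $80,392.50
Next $71,500 at 34.5% = $24,667.50
Next $166,500 at 26.5% = $44,122.50
Next $119,000 at 17.5% = $20,825.00
Remaining $48,690 at 9% = $4,382.10
Fee: $61,875.00 + $80,392.50 + $24,667.50 + $44,122.50 + $20,825.00 + $4,382.10 = $236,264.60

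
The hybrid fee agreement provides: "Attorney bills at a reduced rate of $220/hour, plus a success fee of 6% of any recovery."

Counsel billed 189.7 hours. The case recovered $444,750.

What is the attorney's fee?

Hourly: 189.7 × $220 = $41,734.00
Success fee: 6% of $444,750 = $26,685.00
Total: $41,734.00 + $26,685.00 = $68,419.00

$68,419.00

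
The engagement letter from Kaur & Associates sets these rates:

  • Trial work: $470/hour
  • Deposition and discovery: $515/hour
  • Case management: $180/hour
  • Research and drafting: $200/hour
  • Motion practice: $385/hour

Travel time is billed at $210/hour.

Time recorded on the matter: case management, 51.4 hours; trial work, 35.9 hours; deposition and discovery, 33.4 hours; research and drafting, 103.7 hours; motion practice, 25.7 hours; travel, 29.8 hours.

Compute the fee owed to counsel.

$80,218.50

Trial work: 35.9 × $470 = $16,873.00
Deposition and discovery: 33.4 × $515 = $17,201.00
Case management: 51.4 × $180 = $9,252.00
Research and drafting: 103.7 × $200 = $20,740.00
Motion practice: 25.7 × $385 = $9,894.50
Subtotal: $16,873.00 + $17,201.00 + $9,252.00 + $20,740.00 + $9,894.50 = $73,960.50
Travel: 29.8 × $210 = $6,258.00
Total: $73,960.50 + $6,258.00 = $80,218.50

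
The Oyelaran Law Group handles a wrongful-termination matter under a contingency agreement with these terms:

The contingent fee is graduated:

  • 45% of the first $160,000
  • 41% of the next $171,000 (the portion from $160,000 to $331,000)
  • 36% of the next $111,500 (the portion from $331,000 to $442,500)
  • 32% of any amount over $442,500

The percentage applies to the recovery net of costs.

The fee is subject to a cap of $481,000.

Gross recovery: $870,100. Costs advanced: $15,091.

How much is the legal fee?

$314,252.88

Fee base (net of costs): $870,100 − $15,091 = $855,009
First $160,000 at 45% = $72,000.00
Next $171,000 at 41% = $70,110.00
Next $111,500 at 36% = $40,140.00
Remaining $412,509 at 32% = $132,002.88
Fee: $72,000.00 + $70,110.00 + $40,140.00 + $132,002.88 = $314,252.88
$314,252.88 is under the $481,000 cap.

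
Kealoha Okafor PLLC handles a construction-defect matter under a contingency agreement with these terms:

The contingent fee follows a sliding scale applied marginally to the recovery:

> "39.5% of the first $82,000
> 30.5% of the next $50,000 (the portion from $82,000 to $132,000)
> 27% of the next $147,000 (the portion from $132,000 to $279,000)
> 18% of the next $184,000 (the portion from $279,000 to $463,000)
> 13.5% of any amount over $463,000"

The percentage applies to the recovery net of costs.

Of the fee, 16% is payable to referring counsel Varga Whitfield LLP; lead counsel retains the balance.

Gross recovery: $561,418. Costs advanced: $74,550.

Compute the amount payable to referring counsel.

$19,787.55

Fee base (net of costs): $561,418 − $74,550 = $486,868
First $82,000 at 39.5% = $32,390.00
Next $50,000 at 30.5% = $15,250.00
Next $147,000 at 27% = $39,690.00
Next $184,000 at 18% = $33,120.00
Remaining $23,868 at 13.5% = $3,222.18
Fee: $32,390.00 + $15,250.00 + $39,690.00 + $33,120.00 + $3,222.18 = $123,672.18
Referral share: 16% of $123,672.18 = $19,787.55; lead counsel retains $123,672.18 − $19,787.55 = $103,884.63.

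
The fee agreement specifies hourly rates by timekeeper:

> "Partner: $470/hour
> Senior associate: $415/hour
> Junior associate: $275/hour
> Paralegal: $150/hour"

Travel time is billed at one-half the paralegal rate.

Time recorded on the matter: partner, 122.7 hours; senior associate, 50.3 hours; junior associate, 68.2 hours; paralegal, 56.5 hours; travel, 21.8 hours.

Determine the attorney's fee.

$107,408.50

Partner: 122.7 × $470 = $57,669.00
Senior associate: 50.3 × $415 = $20,874.50
Junior associate: 68.2 × $275 = $18,755.00
Paralegal: 56.5 × $150 = $8,475.00
Subtotal: $57,669.00 + $20,874.50 + $18,755.00 + $8,475.00 = $105,773.50
Travel: 21.8 × ($150 ÷ 2) = 21.8 × $75.00 = $1,635.00
Total: $105,773.50 + $1,635.00 = $107,408.50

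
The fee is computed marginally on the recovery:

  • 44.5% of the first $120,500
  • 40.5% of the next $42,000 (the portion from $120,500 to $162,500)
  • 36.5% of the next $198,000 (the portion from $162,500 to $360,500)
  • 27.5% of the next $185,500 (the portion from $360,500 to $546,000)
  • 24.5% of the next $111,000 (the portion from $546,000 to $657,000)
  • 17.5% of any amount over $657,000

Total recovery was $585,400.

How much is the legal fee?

$203,568.00

First $120,500 at 44.5% = $53,622.50
Next $42,000 at 40.5% = $17,010.00
Next $198,000 at 36.5% = $72,270.00
Next $185,500 at 27.5% = $51,012.50
Remaining $39,400 at 24.5% = $9,653.00
Fee: $53,622.50 + $17,010.00 + $72,270.00 + $51,012.50 + $9,653.00 = $203,568.00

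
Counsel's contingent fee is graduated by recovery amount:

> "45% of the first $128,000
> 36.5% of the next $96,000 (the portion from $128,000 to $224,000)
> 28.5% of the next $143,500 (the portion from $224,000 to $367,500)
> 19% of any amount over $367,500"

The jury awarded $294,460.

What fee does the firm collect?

$112,721.10

First $128,000 at 45% = $57,600.00
Next $96,000 at 36.5% = $35,040.00
Remaining $70,460 at 28.5% = $20,081.10
Fee: $57,600.00 + $35,040.00 + $20,081.10 = $112,721.10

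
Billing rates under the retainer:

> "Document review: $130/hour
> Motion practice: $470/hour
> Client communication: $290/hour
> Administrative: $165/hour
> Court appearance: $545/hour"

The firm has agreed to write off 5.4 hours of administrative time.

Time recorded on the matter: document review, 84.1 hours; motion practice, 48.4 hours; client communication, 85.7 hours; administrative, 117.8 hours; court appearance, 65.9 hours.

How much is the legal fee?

$112,995.50

Document review: 84.1 × $130 = $10,933.00
Motion practice: 48.4 × $470 = $22,748.00
Client communication: 85.7 × $290 = $24,853.00
Administrative: 117.8 × $165 = $19,437.00
Court appearance: 65.9 × $545 = $35,915.50
Subtotal: $113,886.50
Write-off: 5.4 × $165 = $891.00
Total: $113,886.50 − $891.00 = $112,995.50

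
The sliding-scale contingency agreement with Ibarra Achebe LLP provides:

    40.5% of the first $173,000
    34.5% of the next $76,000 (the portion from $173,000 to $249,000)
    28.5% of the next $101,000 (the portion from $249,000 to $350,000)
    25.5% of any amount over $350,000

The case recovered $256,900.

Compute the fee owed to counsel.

$98,536.50

First $173,000 at 40.5% = $70,065.00
Next $76,000 at 34.5% = $26,220.00
Remaining $7,900 at 28.5% = $2,251.50
Fee: $70,065.00 + $26,220.00 + $2,251.50 = $98,536.50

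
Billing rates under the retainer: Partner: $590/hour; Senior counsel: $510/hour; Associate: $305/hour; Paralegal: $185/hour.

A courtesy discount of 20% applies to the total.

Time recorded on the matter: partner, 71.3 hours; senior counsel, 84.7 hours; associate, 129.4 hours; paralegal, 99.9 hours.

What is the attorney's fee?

Partner: 71.3 × $590 = $42,067.00
Senior counsel: 84.7 × $510 = $43,197.00
Associate: 129.4 × $305 = $39,467.00
Paralegal: 99.9 × $185 = $18,481.50
Subtotal: $143,212.50
Less 20% discount: −$28,642.50
Total: $143,212.50 − $28,642.50 = $114,570.00

$114,570.00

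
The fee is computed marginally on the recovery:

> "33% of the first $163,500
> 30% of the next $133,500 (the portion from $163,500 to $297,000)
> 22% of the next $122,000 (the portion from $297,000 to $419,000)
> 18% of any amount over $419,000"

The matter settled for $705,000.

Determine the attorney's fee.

First $163,500 at 33% = $53,955.00
Next $133,500 at 30% = $40,050.00
Next $122,000 at 22% = $26,840.00
Remaining $286,000 at 18% = $51,480.00
Fee: $53,955.00 + $40,050.00 + $26,840.00 + $51,480.00 = $172,325.00

$172,325.00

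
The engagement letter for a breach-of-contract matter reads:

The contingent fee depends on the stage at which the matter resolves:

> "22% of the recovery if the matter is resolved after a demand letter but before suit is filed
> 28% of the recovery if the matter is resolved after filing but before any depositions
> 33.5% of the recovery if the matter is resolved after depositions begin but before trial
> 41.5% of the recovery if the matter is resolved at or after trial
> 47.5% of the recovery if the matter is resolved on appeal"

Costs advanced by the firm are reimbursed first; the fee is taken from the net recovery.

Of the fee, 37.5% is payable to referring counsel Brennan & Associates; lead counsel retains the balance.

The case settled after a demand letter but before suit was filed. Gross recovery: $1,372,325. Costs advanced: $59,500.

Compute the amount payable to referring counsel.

$108,308.06

Fee base (net of costs): $1,372,325 − $59,500 = $1,312,825
The matter settled after a demand letter but before suit was filed, so the 22% rate applies.
$1,312,825 × 22% = $288,821.50
Referral share: 37.5% of $288,821.50 = $108,308.06; lead counsel retains $288,821.50 − $108,308.06 = $180,513.44.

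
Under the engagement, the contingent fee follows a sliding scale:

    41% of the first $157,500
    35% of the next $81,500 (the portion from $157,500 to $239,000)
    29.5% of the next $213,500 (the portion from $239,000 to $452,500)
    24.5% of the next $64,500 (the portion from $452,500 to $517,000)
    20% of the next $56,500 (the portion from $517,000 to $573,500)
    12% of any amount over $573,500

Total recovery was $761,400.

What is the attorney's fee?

First $157,500 at 41% = $64,575.00
Next $81,500 at 35% = $28,525.00
Next $213,500 at 29.5% = $62,982.50
Next $64,500 at 24.5% = $15,802.50
Next $56,500 at 20% = $11,300.00
Remaining $187,900 at 12% = $22,548.00
Fee: $64,575.00 + $28,525.00 + $62,982.50 + $15,802.50 + $11,300.00 + $22,548.00 = $205,733.00

$205,733.00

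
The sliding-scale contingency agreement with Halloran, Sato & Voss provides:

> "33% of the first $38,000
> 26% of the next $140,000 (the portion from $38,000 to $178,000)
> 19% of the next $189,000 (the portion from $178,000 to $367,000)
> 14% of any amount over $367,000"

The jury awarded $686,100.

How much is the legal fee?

First $38,000 at 33% = $12,540.00
Next $140,000 at 26% = $36,400.00
Next $189,000 at 19% = $35,910.00
Remaining $319,100 at 14% = $44,674.00
Fee: $12,540.00 + $36,400.00 + $35,910.00 + $44,674.00 = $129,524.00

$129,524.00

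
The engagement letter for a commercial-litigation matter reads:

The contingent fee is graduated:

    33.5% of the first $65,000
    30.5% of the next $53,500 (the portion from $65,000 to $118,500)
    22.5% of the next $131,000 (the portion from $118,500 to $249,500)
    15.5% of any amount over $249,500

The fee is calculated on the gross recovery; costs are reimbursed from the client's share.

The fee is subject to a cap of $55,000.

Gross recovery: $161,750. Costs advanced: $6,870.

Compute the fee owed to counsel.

$47,823.75

Fee base is the gross recovery, $161,750; costs are reimbursed separately.
First $65,000 at 33.5% = $21,775.00
Next $53,500 at 30.5% = $16,317.50
Remaining $43,250 at 22.5% = $9,731.25
Fee: $21,775.00 + $16,317.50 + $9,731.25 = $47,823.75
$47,823.75 is under the $55,000 cap.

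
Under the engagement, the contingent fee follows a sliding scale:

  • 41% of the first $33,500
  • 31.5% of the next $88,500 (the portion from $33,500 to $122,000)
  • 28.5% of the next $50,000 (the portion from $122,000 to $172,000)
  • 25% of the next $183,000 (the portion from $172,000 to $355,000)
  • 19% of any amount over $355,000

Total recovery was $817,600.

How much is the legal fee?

$189,506.50

First $33,500 at 41% = $13,735.00
Next $88,500 at 31.5% = $27,877.50
Next $50,000 at 28.5% = $14,250.00
Next $183,000 at 25% = $45,750.00
Remaining $462,600 at 19% = $87,894.00
Fee: $13,735.00 + $27,877.50 + $14,250.00 + $45,750.00 + $87,894.00 = $189,506.50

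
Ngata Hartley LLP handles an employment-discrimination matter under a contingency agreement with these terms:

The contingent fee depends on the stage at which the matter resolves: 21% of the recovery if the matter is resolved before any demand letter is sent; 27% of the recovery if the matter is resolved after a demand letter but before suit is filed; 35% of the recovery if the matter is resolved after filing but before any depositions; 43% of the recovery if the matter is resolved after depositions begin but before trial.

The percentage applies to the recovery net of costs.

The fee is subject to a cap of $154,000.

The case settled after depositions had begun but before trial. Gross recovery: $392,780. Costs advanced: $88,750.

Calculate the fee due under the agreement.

Fee base (net of costs): $392,780 − $88,750 = $304,030
The matter settled after depositions had begun but before trial, so the 43% rate applies.
$304,030 × 43% = $130,732.90
$130,732.90 is under the $154,000 cap.

$130,732.90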